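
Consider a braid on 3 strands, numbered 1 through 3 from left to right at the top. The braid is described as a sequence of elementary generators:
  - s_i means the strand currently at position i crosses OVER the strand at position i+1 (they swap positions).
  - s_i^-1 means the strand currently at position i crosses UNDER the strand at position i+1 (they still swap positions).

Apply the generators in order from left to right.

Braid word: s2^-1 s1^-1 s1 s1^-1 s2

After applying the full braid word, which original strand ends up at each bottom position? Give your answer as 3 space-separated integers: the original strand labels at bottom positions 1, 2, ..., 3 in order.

Gen 1 (s2^-1): strand 2 crosses under strand 3. Perm now: [1 3 2]
Gen 2 (s1^-1): strand 1 crosses under strand 3. Perm now: [3 1 2]
Gen 3 (s1): strand 3 crosses over strand 1. Perm now: [1 3 2]
Gen 4 (s1^-1): strand 1 crosses under strand 3. Perm now: [3 1 2]
Gen 5 (s2): strand 1 crosses over strand 2. Perm now: [3 2 1]

Answer: 3 2 1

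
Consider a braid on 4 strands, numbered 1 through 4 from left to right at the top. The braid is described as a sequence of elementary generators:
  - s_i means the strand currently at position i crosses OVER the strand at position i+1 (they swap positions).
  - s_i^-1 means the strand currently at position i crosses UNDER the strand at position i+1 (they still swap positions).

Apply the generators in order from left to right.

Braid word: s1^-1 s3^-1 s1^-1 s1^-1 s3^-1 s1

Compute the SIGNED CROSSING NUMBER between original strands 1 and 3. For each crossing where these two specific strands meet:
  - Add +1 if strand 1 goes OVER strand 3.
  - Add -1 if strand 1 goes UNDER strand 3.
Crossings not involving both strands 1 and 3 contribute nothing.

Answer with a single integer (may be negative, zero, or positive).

Answer: 0

Derivation:
Gen 1: crossing 1x2. Both 1&3? no. Sum: 0
Gen 2: crossing 3x4. Both 1&3? no. Sum: 0
Gen 3: crossing 2x1. Both 1&3? no. Sum: 0
Gen 4: crossing 1x2. Both 1&3? no. Sum: 0
Gen 5: crossing 4x3. Both 1&3? no. Sum: 0
Gen 6: crossing 2x1. Both 1&3? no. Sum: 0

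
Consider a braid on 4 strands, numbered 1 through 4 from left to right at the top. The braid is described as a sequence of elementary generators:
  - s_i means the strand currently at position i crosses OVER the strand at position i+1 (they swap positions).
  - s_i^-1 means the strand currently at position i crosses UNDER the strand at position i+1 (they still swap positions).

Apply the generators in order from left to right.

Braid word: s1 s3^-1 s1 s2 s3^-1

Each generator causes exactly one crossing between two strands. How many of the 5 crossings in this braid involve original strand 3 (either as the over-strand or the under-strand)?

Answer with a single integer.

Gen 1: crossing 1x2. Involves strand 3? no. Count so far: 0
Gen 2: crossing 3x4. Involves strand 3? yes. Count so far: 1
Gen 3: crossing 2x1. Involves strand 3? no. Count so far: 1
Gen 4: crossing 2x4. Involves strand 3? no. Count so far: 1
Gen 5: crossing 2x3. Involves strand 3? yes. Count so far: 2

Answer: 2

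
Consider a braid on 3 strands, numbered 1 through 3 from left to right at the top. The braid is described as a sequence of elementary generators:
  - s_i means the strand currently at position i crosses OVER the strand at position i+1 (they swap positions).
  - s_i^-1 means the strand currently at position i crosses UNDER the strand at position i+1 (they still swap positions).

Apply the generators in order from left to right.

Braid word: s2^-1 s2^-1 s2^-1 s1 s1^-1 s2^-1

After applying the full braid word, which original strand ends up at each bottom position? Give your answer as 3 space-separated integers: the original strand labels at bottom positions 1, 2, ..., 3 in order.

Answer: 1 2 3

Derivation:
Gen 1 (s2^-1): strand 2 crosses under strand 3. Perm now: [1 3 2]
Gen 2 (s2^-1): strand 3 crosses under strand 2. Perm now: [1 2 3]
Gen 3 (s2^-1): strand 2 crosses under strand 3. Perm now: [1 3 2]
Gen 4 (s1): strand 1 crosses over strand 3. Perm now: [3 1 2]
Gen 5 (s1^-1): strand 3 crosses under strand 1. Perm now: [1 3 2]
Gen 6 (s2^-1): strand 3 crosses under strand 2. Perm now: [1 2 3]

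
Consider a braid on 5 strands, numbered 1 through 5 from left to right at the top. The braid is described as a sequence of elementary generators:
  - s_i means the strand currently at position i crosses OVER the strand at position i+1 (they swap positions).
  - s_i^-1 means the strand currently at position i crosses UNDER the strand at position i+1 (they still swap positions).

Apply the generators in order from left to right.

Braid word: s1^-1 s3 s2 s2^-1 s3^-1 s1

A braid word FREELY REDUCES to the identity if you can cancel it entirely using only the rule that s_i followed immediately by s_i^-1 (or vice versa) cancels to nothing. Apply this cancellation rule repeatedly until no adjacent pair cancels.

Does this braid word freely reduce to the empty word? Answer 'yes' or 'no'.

Answer: yes

Derivation:
Gen 1 (s1^-1): push. Stack: [s1^-1]
Gen 2 (s3): push. Stack: [s1^-1 s3]
Gen 3 (s2): push. Stack: [s1^-1 s3 s2]
Gen 4 (s2^-1): cancels prior s2. Stack: [s1^-1 s3]
Gen 5 (s3^-1): cancels prior s3. Stack: [s1^-1]
Gen 6 (s1): cancels prior s1^-1. Stack: []
Reduced word: (empty)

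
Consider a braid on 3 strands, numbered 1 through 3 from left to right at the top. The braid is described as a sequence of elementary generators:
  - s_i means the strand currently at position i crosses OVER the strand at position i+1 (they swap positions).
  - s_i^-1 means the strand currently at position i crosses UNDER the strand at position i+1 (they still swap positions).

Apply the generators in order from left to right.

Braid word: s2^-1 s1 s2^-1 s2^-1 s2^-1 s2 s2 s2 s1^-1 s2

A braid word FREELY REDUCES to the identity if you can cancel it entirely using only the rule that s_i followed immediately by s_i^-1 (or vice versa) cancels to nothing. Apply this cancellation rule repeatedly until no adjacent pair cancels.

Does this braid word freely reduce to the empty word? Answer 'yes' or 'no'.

Gen 1 (s2^-1): push. Stack: [s2^-1]
Gen 2 (s1): push. Stack: [s2^-1 s1]
Gen 3 (s2^-1): push. Stack: [s2^-1 s1 s2^-1]
Gen 4 (s2^-1): push. Stack: [s2^-1 s1 s2^-1 s2^-1]
Gen 5 (s2^-1): push. Stack: [s2^-1 s1 s2^-1 s2^-1 s2^-1]
Gen 6 (s2): cancels prior s2^-1. Stack: [s2^-1 s1 s2^-1 s2^-1]
Gen 7 (s2): cancels prior s2^-1. Stack: [s2^-1 s1 s2^-1]
Gen 8 (s2): cancels prior s2^-1. Stack: [s2^-1 s1]
Gen 9 (s1^-1): cancels prior s1. Stack: [s2^-1]
Gen 10 (s2): cancels prior s2^-1. Stack: []
Reduced word: (empty)

Answer: yes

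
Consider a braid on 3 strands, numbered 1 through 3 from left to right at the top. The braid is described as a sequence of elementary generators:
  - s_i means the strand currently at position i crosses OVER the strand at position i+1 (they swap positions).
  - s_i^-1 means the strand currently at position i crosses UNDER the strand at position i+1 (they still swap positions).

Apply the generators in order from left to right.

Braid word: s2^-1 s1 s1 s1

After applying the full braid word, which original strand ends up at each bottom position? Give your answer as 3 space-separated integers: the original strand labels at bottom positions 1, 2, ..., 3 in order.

Gen 1 (s2^-1): strand 2 crosses under strand 3. Perm now: [1 3 2]
Gen 2 (s1): strand 1 crosses over strand 3. Perm now: [3 1 2]
Gen 3 (s1): strand 3 crosses over strand 1. Perm now: [1 3 2]
Gen 4 (s1): strand 1 crosses over strand 3. Perm now: [3 1 2]

Answer: 3 1 2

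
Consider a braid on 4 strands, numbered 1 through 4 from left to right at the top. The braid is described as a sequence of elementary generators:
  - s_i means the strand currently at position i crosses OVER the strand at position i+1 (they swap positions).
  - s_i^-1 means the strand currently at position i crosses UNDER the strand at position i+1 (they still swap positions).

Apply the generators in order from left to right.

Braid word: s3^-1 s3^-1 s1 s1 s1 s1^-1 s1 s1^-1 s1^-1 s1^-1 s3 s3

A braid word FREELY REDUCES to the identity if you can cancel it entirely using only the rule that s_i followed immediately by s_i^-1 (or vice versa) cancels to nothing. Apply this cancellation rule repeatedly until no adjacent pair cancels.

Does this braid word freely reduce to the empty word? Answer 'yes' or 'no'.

Gen 1 (s3^-1): push. Stack: [s3^-1]
Gen 2 (s3^-1): push. Stack: [s3^-1 s3^-1]
Gen 3 (s1): push. Stack: [s3^-1 s3^-1 s1]
Gen 4 (s1): push. Stack: [s3^-1 s3^-1 s1 s1]
Gen 5 (s1): push. Stack: [s3^-1 s3^-1 s1 s1 s1]
Gen 6 (s1^-1): cancels prior s1. Stack: [s3^-1 s3^-1 s1 s1]
Gen 7 (s1): push. Stack: [s3^-1 s3^-1 s1 s1 s1]
Gen 8 (s1^-1): cancels prior s1. Stack: [s3^-1 s3^-1 s1 s1]
Gen 9 (s1^-1): cancels prior s1. Stack: [s3^-1 s3^-1 s1]
Gen 10 (s1^-1): cancels prior s1. Stack: [s3^-1 s3^-1]
Gen 11 (s3): cancels prior s3^-1. Stack: [s3^-1]
Gen 12 (s3): cancels prior s3^-1. Stack: []
Reduced word: (empty)

Answer: yes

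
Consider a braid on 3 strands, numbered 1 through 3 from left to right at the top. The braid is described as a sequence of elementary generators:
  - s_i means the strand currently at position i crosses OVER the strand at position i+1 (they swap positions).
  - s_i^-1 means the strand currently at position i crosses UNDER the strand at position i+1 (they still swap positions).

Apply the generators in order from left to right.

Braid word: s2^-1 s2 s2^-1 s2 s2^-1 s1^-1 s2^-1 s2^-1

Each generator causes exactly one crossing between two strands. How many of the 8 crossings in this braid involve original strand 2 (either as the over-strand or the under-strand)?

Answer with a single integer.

Answer: 7

Derivation:
Gen 1: crossing 2x3. Involves strand 2? yes. Count so far: 1
Gen 2: crossing 3x2. Involves strand 2? yes. Count so far: 2
Gen 3: crossing 2x3. Involves strand 2? yes. Count so far: 3
Gen 4: crossing 3x2. Involves strand 2? yes. Count so far: 4
Gen 5: crossing 2x3. Involves strand 2? yes. Count so far: 5
Gen 6: crossing 1x3. Involves strand 2? no. Count so far: 5
Gen 7: crossing 1x2. Involves strand 2? yes. Count so far: 6
Gen 8: crossing 2x1. Involves strand 2? yes. Count so far: 7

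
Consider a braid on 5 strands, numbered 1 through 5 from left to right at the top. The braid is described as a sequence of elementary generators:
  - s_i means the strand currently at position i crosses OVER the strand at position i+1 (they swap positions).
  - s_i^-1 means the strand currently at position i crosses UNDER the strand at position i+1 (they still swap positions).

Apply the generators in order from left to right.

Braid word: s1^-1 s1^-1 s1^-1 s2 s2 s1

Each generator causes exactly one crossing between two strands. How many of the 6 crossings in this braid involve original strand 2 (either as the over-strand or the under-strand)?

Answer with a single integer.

Answer: 4

Derivation:
Gen 1: crossing 1x2. Involves strand 2? yes. Count so far: 1
Gen 2: crossing 2x1. Involves strand 2? yes. Count so far: 2
Gen 3: crossing 1x2. Involves strand 2? yes. Count so far: 3
Gen 4: crossing 1x3. Involves strand 2? no. Count so far: 3
Gen 5: crossing 3x1. Involves strand 2? no. Count so far: 3
Gen 6: crossing 2x1. Involves strand 2? yes. Count so far: 4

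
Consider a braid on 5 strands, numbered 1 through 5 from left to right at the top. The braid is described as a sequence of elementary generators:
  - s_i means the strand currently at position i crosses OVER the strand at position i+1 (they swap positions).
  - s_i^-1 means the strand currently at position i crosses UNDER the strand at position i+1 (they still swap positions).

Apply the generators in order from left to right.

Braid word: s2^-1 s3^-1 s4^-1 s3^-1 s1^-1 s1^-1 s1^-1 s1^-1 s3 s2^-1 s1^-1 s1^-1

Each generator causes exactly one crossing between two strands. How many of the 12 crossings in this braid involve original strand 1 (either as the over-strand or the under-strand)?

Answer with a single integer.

Gen 1: crossing 2x3. Involves strand 1? no. Count so far: 0
Gen 2: crossing 2x4. Involves strand 1? no. Count so far: 0
Gen 3: crossing 2x5. Involves strand 1? no. Count so far: 0
Gen 4: crossing 4x5. Involves strand 1? no. Count so far: 0
Gen 5: crossing 1x3. Involves strand 1? yes. Count so far: 1
Gen 6: crossing 3x1. Involves strand 1? yes. Count so far: 2
Gen 7: crossing 1x3. Involves strand 1? yes. Count so far: 3
Gen 8: crossing 3x1. Involves strand 1? yes. Count so far: 4
Gen 9: crossing 5x4. Involves strand 1? no. Count so far: 4
Gen 10: crossing 3x4. Involves strand 1? no. Count so far: 4
Gen 11: crossing 1x4. Involves strand 1? yes. Count so far: 5
Gen 12: crossing 4x1. Involves strand 1? yes. Count so far: 6

Answer: 6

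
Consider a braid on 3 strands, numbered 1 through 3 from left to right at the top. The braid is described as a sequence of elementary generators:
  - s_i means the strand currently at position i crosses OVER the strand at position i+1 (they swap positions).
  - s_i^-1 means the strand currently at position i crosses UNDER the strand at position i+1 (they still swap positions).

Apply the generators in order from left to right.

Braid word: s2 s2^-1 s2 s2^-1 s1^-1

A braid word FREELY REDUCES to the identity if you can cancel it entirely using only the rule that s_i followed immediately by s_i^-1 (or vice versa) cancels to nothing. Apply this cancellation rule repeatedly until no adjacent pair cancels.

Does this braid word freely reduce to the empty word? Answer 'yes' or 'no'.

Answer: no

Derivation:
Gen 1 (s2): push. Stack: [s2]
Gen 2 (s2^-1): cancels prior s2. Stack: []
Gen 3 (s2): push. Stack: [s2]
Gen 4 (s2^-1): cancels prior s2. Stack: []
Gen 5 (s1^-1): push. Stack: [s1^-1]
Reduced word: s1^-1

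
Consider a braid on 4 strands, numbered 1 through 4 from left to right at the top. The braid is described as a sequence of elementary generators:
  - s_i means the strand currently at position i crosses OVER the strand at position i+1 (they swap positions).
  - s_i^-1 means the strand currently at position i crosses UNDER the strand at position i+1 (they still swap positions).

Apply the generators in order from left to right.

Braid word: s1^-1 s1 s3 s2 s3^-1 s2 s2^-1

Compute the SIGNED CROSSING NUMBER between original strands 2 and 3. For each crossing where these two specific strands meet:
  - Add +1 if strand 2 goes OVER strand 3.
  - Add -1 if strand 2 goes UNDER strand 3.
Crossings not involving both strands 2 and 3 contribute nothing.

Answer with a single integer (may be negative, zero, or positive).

Answer: -1

Derivation:
Gen 1: crossing 1x2. Both 2&3? no. Sum: 0
Gen 2: crossing 2x1. Both 2&3? no. Sum: 0
Gen 3: crossing 3x4. Both 2&3? no. Sum: 0
Gen 4: crossing 2x4. Both 2&3? no. Sum: 0
Gen 5: 2 under 3. Both 2&3? yes. Contrib: -1. Sum: -1
Gen 6: crossing 4x3. Both 2&3? no. Sum: -1
Gen 7: crossing 3x4. Both 2&3? no. Sum: -1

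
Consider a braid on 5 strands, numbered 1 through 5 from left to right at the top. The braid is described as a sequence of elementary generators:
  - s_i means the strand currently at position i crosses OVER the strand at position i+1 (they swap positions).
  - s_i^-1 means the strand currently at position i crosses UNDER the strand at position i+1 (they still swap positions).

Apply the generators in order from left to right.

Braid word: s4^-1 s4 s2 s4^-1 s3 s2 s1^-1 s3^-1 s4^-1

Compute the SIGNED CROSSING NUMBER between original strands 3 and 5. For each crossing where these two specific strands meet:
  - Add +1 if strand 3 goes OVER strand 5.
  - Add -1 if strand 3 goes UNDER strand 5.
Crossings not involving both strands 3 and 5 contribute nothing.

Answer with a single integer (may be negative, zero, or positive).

Answer: 1

Derivation:
Gen 1: crossing 4x5. Both 3&5? no. Sum: 0
Gen 2: crossing 5x4. Both 3&5? no. Sum: 0
Gen 3: crossing 2x3. Both 3&5? no. Sum: 0
Gen 4: crossing 4x5. Both 3&5? no. Sum: 0
Gen 5: crossing 2x5. Both 3&5? no. Sum: 0
Gen 6: 3 over 5. Both 3&5? yes. Contrib: +1. Sum: 1
Gen 7: crossing 1x5. Both 3&5? no. Sum: 1
Gen 8: crossing 3x2. Both 3&5? no. Sum: 1
Gen 9: crossing 3x4. Both 3&5? no. Sum: 1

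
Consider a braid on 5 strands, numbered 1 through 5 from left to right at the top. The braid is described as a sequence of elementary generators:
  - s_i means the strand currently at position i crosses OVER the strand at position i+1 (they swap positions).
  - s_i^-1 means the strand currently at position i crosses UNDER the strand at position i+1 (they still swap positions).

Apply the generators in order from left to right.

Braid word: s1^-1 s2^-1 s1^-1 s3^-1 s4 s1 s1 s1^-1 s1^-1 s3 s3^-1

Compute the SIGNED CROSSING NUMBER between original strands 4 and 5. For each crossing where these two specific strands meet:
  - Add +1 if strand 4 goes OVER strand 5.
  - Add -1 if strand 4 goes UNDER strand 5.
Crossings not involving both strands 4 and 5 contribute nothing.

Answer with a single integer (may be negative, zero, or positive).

Answer: 2

Derivation:
Gen 1: crossing 1x2. Both 4&5? no. Sum: 0
Gen 2: crossing 1x3. Both 4&5? no. Sum: 0
Gen 3: crossing 2x3. Both 4&5? no. Sum: 0
Gen 4: crossing 1x4. Both 4&5? no. Sum: 0
Gen 5: crossing 1x5. Both 4&5? no. Sum: 0
Gen 6: crossing 3x2. Both 4&5? no. Sum: 0
Gen 7: crossing 2x3. Both 4&5? no. Sum: 0
Gen 8: crossing 3x2. Both 4&5? no. Sum: 0
Gen 9: crossing 2x3. Both 4&5? no. Sum: 0
Gen 10: 4 over 5. Both 4&5? yes. Contrib: +1. Sum: 1
Gen 11: 5 under 4. Both 4&5? yes. Contrib: +1. Sum: 2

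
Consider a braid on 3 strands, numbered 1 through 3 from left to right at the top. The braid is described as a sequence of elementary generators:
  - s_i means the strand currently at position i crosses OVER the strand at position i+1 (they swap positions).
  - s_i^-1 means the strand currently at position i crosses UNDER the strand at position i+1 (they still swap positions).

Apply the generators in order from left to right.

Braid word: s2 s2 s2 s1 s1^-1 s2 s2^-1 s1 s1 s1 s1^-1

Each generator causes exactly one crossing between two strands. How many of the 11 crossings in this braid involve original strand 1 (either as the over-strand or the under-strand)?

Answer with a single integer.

Answer: 6

Derivation:
Gen 1: crossing 2x3. Involves strand 1? no. Count so far: 0
Gen 2: crossing 3x2. Involves strand 1? no. Count so far: 0
Gen 3: crossing 2x3. Involves strand 1? no. Count so far: 0
Gen 4: crossing 1x3. Involves strand 1? yes. Count so far: 1
Gen 5: crossing 3x1. Involves strand 1? yes. Count so far: 2
Gen 6: crossing 3x2. Involves strand 1? no. Count so far: 2
Gen 7: crossing 2x3. Involves strand 1? no. Count so far: 2
Gen 8: crossing 1x3. Involves strand 1? yes. Count so far: 3
Gen 9: crossing 3x1. Involves strand 1? yes. Count so far: 4
Gen 10: crossing 1x3. Involves strand 1? yes. Count so far: 5
Gen 11: crossing 3x1. Involves strand 1? yes. Count so far: 6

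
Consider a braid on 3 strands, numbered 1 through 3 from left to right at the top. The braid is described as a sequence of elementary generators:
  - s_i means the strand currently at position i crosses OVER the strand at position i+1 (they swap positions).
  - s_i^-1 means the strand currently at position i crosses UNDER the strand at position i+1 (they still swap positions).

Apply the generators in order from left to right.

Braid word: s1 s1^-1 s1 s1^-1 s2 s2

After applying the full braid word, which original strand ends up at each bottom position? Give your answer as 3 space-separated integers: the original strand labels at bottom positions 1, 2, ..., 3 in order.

Answer: 1 2 3

Derivation:
Gen 1 (s1): strand 1 crosses over strand 2. Perm now: [2 1 3]
Gen 2 (s1^-1): strand 2 crosses under strand 1. Perm now: [1 2 3]
Gen 3 (s1): strand 1 crosses over strand 2. Perm now: [2 1 3]
Gen 4 (s1^-1): strand 2 crosses under strand 1. Perm now: [1 2 3]
Gen 5 (s2): strand 2 crosses over strand 3. Perm now: [1 3 2]
Gen 6 (s2): strand 3 crosses over strand 2. Perm now: [1 2 3]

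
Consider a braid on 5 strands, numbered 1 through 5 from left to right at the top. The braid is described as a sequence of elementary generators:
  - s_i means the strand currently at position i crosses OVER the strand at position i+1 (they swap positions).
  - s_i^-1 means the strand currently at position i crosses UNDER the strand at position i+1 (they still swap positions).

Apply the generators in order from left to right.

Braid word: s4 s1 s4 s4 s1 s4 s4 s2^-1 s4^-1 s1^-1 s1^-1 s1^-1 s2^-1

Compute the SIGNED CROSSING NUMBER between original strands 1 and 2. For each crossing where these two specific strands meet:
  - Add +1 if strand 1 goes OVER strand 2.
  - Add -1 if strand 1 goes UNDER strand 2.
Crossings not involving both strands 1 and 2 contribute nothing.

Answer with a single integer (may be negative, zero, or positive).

Answer: -1

Derivation:
Gen 1: crossing 4x5. Both 1&2? no. Sum: 0
Gen 2: 1 over 2. Both 1&2? yes. Contrib: +1. Sum: 1
Gen 3: crossing 5x4. Both 1&2? no. Sum: 1
Gen 4: crossing 4x5. Both 1&2? no. Sum: 1
Gen 5: 2 over 1. Both 1&2? yes. Contrib: -1. Sum: 0
Gen 6: crossing 5x4. Both 1&2? no. Sum: 0
Gen 7: crossing 4x5. Both 1&2? no. Sum: 0
Gen 8: crossing 2x3. Both 1&2? no. Sum: 0
Gen 9: crossing 5x4. Both 1&2? no. Sum: 0
Gen 10: crossing 1x3. Both 1&2? no. Sum: 0
Gen 11: crossing 3x1. Both 1&2? no. Sum: 0
Gen 12: crossing 1x3. Both 1&2? no. Sum: 0
Gen 13: 1 under 2. Both 1&2? yes. Contrib: -1. Sum: -1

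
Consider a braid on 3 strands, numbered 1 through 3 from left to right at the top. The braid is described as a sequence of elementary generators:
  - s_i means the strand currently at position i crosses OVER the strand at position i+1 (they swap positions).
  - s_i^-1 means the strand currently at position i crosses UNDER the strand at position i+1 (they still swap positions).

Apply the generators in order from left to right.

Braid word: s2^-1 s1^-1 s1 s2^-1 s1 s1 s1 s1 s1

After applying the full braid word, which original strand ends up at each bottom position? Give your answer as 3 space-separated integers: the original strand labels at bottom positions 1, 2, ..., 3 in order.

Gen 1 (s2^-1): strand 2 crosses under strand 3. Perm now: [1 3 2]
Gen 2 (s1^-1): strand 1 crosses under strand 3. Perm now: [3 1 2]
Gen 3 (s1): strand 3 crosses over strand 1. Perm now: [1 3 2]
Gen 4 (s2^-1): strand 3 crosses under strand 2. Perm now: [1 2 3]
Gen 5 (s1): strand 1 crosses over strand 2. Perm now: [2 1 3]
Gen 6 (s1): strand 2 crosses over strand 1. Perm now: [1 2 3]
Gen 7 (s1): strand 1 crosses over strand 2. Perm now: [2 1 3]
Gen 8 (s1): strand 2 crosses over strand 1. Perm now: [1 2 3]
Gen 9 (s1): strand 1 crosses over strand 2. Perm now: [2 1 3]

Answer: 2 1 3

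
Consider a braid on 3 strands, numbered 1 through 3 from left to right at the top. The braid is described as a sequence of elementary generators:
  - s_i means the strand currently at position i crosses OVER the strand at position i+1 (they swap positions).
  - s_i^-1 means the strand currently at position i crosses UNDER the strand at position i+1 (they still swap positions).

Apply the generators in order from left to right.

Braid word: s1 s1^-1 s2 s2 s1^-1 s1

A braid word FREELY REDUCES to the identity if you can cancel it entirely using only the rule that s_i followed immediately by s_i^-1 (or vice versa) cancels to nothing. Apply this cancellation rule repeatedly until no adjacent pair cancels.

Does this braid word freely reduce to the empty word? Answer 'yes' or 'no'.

Answer: no

Derivation:
Gen 1 (s1): push. Stack: [s1]
Gen 2 (s1^-1): cancels prior s1. Stack: []
Gen 3 (s2): push. Stack: [s2]
Gen 4 (s2): push. Stack: [s2 s2]
Gen 5 (s1^-1): push. Stack: [s2 s2 s1^-1]
Gen 6 (s1): cancels prior s1^-1. Stack: [s2 s2]
Reduced word: s2 s2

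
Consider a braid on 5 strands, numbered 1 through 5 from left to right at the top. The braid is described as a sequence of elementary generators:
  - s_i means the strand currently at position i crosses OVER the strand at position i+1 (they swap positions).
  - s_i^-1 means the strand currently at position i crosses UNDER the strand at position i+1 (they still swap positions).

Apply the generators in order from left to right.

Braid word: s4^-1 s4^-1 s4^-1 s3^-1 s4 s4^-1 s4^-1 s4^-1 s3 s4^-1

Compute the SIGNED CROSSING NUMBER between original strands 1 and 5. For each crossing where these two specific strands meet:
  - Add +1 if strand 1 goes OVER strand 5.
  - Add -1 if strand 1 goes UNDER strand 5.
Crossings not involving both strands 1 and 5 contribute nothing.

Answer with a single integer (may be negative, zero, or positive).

Answer: 0

Derivation:
Gen 1: crossing 4x5. Both 1&5? no. Sum: 0
Gen 2: crossing 5x4. Both 1&5? no. Sum: 0
Gen 3: crossing 4x5. Both 1&5? no. Sum: 0
Gen 4: crossing 3x5. Both 1&5? no. Sum: 0
Gen 5: crossing 3x4. Both 1&5? no. Sum: 0
Gen 6: crossing 4x3. Both 1&5? no. Sum: 0
Gen 7: crossing 3x4. Both 1&5? no. Sum: 0
Gen 8: crossing 4x3. Both 1&5? no. Sum: 0
Gen 9: crossing 5x3. Both 1&5? no. Sum: 0
Gen 10: crossing 5x4. Both 1&5? no. Sum: 0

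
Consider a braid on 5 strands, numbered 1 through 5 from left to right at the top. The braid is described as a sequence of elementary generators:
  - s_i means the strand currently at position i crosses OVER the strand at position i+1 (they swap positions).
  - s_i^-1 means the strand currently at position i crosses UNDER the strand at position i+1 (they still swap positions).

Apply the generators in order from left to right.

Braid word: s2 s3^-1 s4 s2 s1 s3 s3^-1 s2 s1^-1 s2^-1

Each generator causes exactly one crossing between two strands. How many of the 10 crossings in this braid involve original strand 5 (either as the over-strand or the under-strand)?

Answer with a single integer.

Answer: 3

Derivation:
Gen 1: crossing 2x3. Involves strand 5? no. Count so far: 0
Gen 2: crossing 2x4. Involves strand 5? no. Count so far: 0
Gen 3: crossing 2x5. Involves strand 5? yes. Count so far: 1
Gen 4: crossing 3x4. Involves strand 5? no. Count so far: 1
Gen 5: crossing 1x4. Involves strand 5? no. Count so far: 1
Gen 6: crossing 3x5. Involves strand 5? yes. Count so far: 2
Gen 7: crossing 5x3. Involves strand 5? yes. Count so far: 3
Gen 8: crossing 1x3. Involves strand 5? no. Count so far: 3
Gen 9: crossing 4x3. Involves strand 5? no. Count so far: 3
Gen 10: crossing 4x1. Involves strand 5? no. Count so far: 3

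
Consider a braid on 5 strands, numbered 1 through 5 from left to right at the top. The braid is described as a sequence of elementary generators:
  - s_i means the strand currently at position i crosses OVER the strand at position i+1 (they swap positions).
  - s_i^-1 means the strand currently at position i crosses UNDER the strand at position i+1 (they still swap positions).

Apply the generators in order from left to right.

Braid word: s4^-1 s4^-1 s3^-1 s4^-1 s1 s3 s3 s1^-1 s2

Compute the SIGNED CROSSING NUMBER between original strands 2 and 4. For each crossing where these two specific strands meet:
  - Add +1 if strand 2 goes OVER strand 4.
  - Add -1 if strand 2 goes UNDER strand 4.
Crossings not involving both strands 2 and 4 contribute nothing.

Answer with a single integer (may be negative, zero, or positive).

Gen 1: crossing 4x5. Both 2&4? no. Sum: 0
Gen 2: crossing 5x4. Both 2&4? no. Sum: 0
Gen 3: crossing 3x4. Both 2&4? no. Sum: 0
Gen 4: crossing 3x5. Both 2&4? no. Sum: 0
Gen 5: crossing 1x2. Both 2&4? no. Sum: 0
Gen 6: crossing 4x5. Both 2&4? no. Sum: 0
Gen 7: crossing 5x4. Both 2&4? no. Sum: 0
Gen 8: crossing 2x1. Both 2&4? no. Sum: 0
Gen 9: 2 over 4. Both 2&4? yes. Contrib: +1. Sum: 1

Answer: 1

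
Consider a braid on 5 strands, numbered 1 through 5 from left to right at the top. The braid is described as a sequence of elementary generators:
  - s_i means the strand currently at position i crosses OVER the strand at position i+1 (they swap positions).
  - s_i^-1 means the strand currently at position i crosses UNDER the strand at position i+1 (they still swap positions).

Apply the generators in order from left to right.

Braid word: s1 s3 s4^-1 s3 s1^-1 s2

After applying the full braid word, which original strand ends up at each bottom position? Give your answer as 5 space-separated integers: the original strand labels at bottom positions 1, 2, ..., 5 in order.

Answer: 1 5 2 4 3

Derivation:
Gen 1 (s1): strand 1 crosses over strand 2. Perm now: [2 1 3 4 5]
Gen 2 (s3): strand 3 crosses over strand 4. Perm now: [2 1 4 3 5]
Gen 3 (s4^-1): strand 3 crosses under strand 5. Perm now: [2 1 4 5 3]
Gen 4 (s3): strand 4 crosses over strand 5. Perm now: [2 1 5 4 3]
Gen 5 (s1^-1): strand 2 crosses under strand 1. Perm now: [1 2 5 4 3]
Gen 6 (s2): strand 2 crosses over strand 5. Perm now: [1 5 2 4 3]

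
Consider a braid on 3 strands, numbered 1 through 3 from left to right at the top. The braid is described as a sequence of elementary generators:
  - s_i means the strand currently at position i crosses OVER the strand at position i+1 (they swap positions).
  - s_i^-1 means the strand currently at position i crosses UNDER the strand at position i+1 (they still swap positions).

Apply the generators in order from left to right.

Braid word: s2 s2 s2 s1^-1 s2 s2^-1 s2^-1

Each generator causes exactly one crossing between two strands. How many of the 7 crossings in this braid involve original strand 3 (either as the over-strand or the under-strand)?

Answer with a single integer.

Gen 1: crossing 2x3. Involves strand 3? yes. Count so far: 1
Gen 2: crossing 3x2. Involves strand 3? yes. Count so far: 2
Gen 3: crossing 2x3. Involves strand 3? yes. Count so far: 3
Gen 4: crossing 1x3. Involves strand 3? yes. Count so far: 4
Gen 5: crossing 1x2. Involves strand 3? no. Count so far: 4
Gen 6: crossing 2x1. Involves strand 3? no. Count so far: 4
Gen 7: crossing 1x2. Involves strand 3? no. Count so far: 4

Answer: 4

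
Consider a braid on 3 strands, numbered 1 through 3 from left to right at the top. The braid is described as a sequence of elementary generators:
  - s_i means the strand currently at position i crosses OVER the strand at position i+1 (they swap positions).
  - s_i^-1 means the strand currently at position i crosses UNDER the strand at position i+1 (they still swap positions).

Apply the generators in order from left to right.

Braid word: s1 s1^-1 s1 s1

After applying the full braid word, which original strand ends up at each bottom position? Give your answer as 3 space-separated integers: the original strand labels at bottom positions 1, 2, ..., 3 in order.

Gen 1 (s1): strand 1 crosses over strand 2. Perm now: [2 1 3]
Gen 2 (s1^-1): strand 2 crosses under strand 1. Perm now: [1 2 3]
Gen 3 (s1): strand 1 crosses over strand 2. Perm now: [2 1 3]
Gen 4 (s1): strand 2 crosses over strand 1. Perm now: [1 2 3]

Answer: 1 2 3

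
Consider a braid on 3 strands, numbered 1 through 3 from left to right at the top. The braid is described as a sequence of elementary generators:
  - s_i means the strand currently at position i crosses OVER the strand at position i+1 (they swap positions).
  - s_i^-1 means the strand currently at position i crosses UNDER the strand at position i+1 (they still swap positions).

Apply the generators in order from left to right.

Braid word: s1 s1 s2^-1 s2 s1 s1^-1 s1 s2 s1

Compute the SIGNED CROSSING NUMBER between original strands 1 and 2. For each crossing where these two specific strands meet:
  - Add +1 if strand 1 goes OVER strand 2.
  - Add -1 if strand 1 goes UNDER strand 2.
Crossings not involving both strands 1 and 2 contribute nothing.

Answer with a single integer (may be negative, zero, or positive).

Gen 1: 1 over 2. Both 1&2? yes. Contrib: +1. Sum: 1
Gen 2: 2 over 1. Both 1&2? yes. Contrib: -1. Sum: 0
Gen 3: crossing 2x3. Both 1&2? no. Sum: 0
Gen 4: crossing 3x2. Both 1&2? no. Sum: 0
Gen 5: 1 over 2. Both 1&2? yes. Contrib: +1. Sum: 1
Gen 6: 2 under 1. Both 1&2? yes. Contrib: +1. Sum: 2
Gen 7: 1 over 2. Both 1&2? yes. Contrib: +1. Sum: 3
Gen 8: crossing 1x3. Both 1&2? no. Sum: 3
Gen 9: crossing 2x3. Both 1&2? no. Sum: 3

Answer: 3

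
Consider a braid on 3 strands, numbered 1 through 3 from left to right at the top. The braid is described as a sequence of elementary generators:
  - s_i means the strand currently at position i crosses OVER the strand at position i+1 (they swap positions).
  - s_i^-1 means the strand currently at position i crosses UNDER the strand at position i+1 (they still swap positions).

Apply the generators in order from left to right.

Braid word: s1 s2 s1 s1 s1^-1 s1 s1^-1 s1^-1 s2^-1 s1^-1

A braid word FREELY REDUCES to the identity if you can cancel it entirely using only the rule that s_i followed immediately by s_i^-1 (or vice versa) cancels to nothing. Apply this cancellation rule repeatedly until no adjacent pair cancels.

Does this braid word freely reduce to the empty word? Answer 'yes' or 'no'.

Gen 1 (s1): push. Stack: [s1]
Gen 2 (s2): push. Stack: [s1 s2]
Gen 3 (s1): push. Stack: [s1 s2 s1]
Gen 4 (s1): push. Stack: [s1 s2 s1 s1]
Gen 5 (s1^-1): cancels prior s1. Stack: [s1 s2 s1]
Gen 6 (s1): push. Stack: [s1 s2 s1 s1]
Gen 7 (s1^-1): cancels prior s1. Stack: [s1 s2 s1]
Gen 8 (s1^-1): cancels prior s1. Stack: [s1 s2]
Gen 9 (s2^-1): cancels prior s2. Stack: [s1]
Gen 10 (s1^-1): cancels prior s1. Stack: []
Reduced word: (empty)

Answer: yes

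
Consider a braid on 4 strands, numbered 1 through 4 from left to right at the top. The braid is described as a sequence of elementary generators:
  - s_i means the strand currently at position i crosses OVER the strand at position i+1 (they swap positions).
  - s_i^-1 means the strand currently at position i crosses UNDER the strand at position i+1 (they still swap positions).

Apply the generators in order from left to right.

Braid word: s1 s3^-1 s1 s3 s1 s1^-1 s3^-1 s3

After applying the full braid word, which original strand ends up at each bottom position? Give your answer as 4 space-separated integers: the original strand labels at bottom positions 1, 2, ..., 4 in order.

Answer: 1 2 3 4

Derivation:
Gen 1 (s1): strand 1 crosses over strand 2. Perm now: [2 1 3 4]
Gen 2 (s3^-1): strand 3 crosses under strand 4. Perm now: [2 1 4 3]
Gen 3 (s1): strand 2 crosses over strand 1. Perm now: [1 2 4 3]
Gen 4 (s3): strand 4 crosses over strand 3. Perm now: [1 2 3 4]
Gen 5 (s1): strand 1 crosses over strand 2. Perm now: [2 1 3 4]
Gen 6 (s1^-1): strand 2 crosses under strand 1. Perm now: [1 2 3 4]
Gen 7 (s3^-1): strand 3 crosses under strand 4. Perm now: [1 2 4 3]
Gen 8 (s3): strand 4 crosses over strand 3. Perm now: [1 2 3 4]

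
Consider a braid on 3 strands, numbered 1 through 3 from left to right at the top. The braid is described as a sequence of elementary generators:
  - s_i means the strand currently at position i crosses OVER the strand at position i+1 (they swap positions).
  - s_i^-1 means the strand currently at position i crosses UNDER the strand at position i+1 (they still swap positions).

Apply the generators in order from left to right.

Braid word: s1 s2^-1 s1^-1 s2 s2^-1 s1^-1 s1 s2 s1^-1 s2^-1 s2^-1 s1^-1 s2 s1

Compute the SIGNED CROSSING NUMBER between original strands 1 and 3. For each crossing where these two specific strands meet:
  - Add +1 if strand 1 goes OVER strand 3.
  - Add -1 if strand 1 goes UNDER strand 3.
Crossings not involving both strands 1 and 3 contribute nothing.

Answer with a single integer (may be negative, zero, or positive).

Gen 1: crossing 1x2. Both 1&3? no. Sum: 0
Gen 2: 1 under 3. Both 1&3? yes. Contrib: -1. Sum: -1
Gen 3: crossing 2x3. Both 1&3? no. Sum: -1
Gen 4: crossing 2x1. Both 1&3? no. Sum: -1
Gen 5: crossing 1x2. Both 1&3? no. Sum: -1
Gen 6: crossing 3x2. Both 1&3? no. Sum: -1
Gen 7: crossing 2x3. Both 1&3? no. Sum: -1
Gen 8: crossing 2x1. Both 1&3? no. Sum: -1
Gen 9: 3 under 1. Both 1&3? yes. Contrib: +1. Sum: 0
Gen 10: crossing 3x2. Both 1&3? no. Sum: 0
Gen 11: crossing 2x3. Both 1&3? no. Sum: 0
Gen 12: 1 under 3. Both 1&3? yes. Contrib: -1. Sum: -1
Gen 13: crossing 1x2. Both 1&3? no. Sum: -1
Gen 14: crossing 3x2. Both 1&3? no. Sum: -1

Answer: -1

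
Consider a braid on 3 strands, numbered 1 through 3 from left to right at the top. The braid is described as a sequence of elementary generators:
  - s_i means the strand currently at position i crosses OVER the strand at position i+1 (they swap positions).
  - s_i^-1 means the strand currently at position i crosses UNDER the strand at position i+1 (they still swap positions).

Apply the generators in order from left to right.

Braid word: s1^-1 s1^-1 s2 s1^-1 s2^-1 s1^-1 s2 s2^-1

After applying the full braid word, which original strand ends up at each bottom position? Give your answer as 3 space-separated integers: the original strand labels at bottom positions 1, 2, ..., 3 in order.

Gen 1 (s1^-1): strand 1 crosses under strand 2. Perm now: [2 1 3]
Gen 2 (s1^-1): strand 2 crosses under strand 1. Perm now: [1 2 3]
Gen 3 (s2): strand 2 crosses over strand 3. Perm now: [1 3 2]
Gen 4 (s1^-1): strand 1 crosses under strand 3. Perm now: [3 1 2]
Gen 5 (s2^-1): strand 1 crosses under strand 2. Perm now: [3 2 1]
Gen 6 (s1^-1): strand 3 crosses under strand 2. Perm now: [2 3 1]
Gen 7 (s2): strand 3 crosses over strand 1. Perm now: [2 1 3]
Gen 8 (s2^-1): strand 1 crosses under strand 3. Perm now: [2 3 1]

Answer: 2 3 1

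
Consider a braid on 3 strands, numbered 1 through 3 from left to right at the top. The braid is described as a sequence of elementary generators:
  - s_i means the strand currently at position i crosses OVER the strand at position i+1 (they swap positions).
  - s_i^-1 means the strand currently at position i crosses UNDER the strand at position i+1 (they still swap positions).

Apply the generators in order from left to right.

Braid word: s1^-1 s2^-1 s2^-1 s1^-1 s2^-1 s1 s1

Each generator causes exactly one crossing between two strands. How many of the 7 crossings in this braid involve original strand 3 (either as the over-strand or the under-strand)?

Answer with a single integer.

Gen 1: crossing 1x2. Involves strand 3? no. Count so far: 0
Gen 2: crossing 1x3. Involves strand 3? yes. Count so far: 1
Gen 3: crossing 3x1. Involves strand 3? yes. Count so far: 2
Gen 4: crossing 2x1. Involves strand 3? no. Count so far: 2
Gen 5: crossing 2x3. Involves strand 3? yes. Count so far: 3
Gen 6: crossing 1x3. Involves strand 3? yes. Count so far: 4
Gen 7: crossing 3x1. Involves strand 3? yes. Count so far: 5

Answer: 5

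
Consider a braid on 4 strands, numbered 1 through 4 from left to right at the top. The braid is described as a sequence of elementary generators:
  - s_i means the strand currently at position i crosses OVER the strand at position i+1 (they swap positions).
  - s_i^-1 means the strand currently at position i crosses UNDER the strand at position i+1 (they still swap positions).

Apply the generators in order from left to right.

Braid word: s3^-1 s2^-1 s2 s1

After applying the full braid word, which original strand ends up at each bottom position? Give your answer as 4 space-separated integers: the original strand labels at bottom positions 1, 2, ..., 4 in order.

Gen 1 (s3^-1): strand 3 crosses under strand 4. Perm now: [1 2 4 3]
Gen 2 (s2^-1): strand 2 crosses under strand 4. Perm now: [1 4 2 3]
Gen 3 (s2): strand 4 crosses over strand 2. Perm now: [1 2 4 3]
Gen 4 (s1): strand 1 crosses over strand 2. Perm now: [2 1 4 3]

Answer: 2 1 4 3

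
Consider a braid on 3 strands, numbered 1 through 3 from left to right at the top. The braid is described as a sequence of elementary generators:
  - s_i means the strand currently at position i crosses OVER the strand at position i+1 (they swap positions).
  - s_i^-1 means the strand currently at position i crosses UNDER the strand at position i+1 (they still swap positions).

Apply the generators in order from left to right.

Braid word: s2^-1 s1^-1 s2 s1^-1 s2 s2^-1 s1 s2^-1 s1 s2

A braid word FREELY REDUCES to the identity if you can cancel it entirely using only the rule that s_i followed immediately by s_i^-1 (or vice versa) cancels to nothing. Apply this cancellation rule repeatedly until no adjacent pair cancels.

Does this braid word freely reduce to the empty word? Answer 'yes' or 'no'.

Answer: yes

Derivation:
Gen 1 (s2^-1): push. Stack: [s2^-1]
Gen 2 (s1^-1): push. Stack: [s2^-1 s1^-1]
Gen 3 (s2): push. Stack: [s2^-1 s1^-1 s2]
Gen 4 (s1^-1): push. Stack: [s2^-1 s1^-1 s2 s1^-1]
Gen 5 (s2): push. Stack: [s2^-1 s1^-1 s2 s1^-1 s2]
Gen 6 (s2^-1): cancels prior s2. Stack: [s2^-1 s1^-1 s2 s1^-1]
Gen 7 (s1): cancels prior s1^-1. Stack: [s2^-1 s1^-1 s2]
Gen 8 (s2^-1): cancels prior s2. Stack: [s2^-1 s1^-1]
Gen 9 (s1): cancels prior s1^-1. Stack: [s2^-1]
Gen 10 (s2): cancels prior s2^-1. Stack: []
Reduced word: (empty)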